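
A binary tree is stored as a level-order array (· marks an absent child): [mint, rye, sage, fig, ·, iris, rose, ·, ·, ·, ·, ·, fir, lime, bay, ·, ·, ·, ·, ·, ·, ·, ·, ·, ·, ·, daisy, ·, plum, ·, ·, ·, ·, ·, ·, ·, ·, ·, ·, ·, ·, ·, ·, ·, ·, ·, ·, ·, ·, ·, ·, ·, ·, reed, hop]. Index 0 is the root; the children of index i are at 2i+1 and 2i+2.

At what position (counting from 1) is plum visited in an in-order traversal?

In-order visits the left subtree, then the node, then the right subtree.
At mint: go left to rye.
  At rye: go left to fig.
    fig is a leaf — visit fig.
  Visit rye.
  At rye: no right child.
Visit mint.
At mint: go right to sage.
  At sage: go left to iris.
    At iris: no left child.
    Visit iris.
    At iris: go right to fir.
      At fir: no left child.
      Visit fir.
      At fir: go right to daisy.
        At daisy: go left to reed.
          reed is a leaf — visit reed.
        Visit daisy.
        At daisy: go right to hop.
          hop is a leaf — visit hop.
  Visit sage.
  At sage: go right to rose.
    At rose: go left to lime.
      At lime: no left child.
      Visit lime.
      At lime: go right to plum.
        plum is a leaf — visit plum.
    Visit rose.
    At rose: go right to bay.
      bay is a leaf — visit bay.
Full in-order sequence: fig, rye, mint, iris, fir, reed, daisy, hop, sage, lime, plum, rose, bay.

11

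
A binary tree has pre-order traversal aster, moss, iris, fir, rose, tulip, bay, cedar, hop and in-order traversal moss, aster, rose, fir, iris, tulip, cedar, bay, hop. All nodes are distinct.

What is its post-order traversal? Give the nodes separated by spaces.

moss rose fir cedar hop bay tulip iris aster

The first element of pre-order is the root; it splits in-order into left and right subtrees.
Root aster: left subtree has 1 node {moss}, right has 7 {rose, fir, iris, tulip, cedar, bay, hop}.
  Root iris: left subtree has 2 nodes {rose, fir}, right has 4 {tulip, cedar, bay, hop}.
    Root fir: left subtree has 1 node {rose}, right has 0 { }.
    Root tulip: left subtree has 0 nodes { }, right has 3 {cedar, bay, hop}.
      Root bay: left subtree has 1 node {cedar}, right has 1 {hop}.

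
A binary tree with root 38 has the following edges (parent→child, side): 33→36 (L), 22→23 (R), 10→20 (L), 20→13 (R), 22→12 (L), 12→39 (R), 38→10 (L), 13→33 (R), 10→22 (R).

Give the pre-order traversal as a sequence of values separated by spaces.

38 10 20 13 33 36 22 12 39 23

Pre-order visits the node, then its left subtree, then its right subtree.
Visit 38.
At 38: go left to 10.
  Visit 10.
  At 10: go left to 20.
    Visit 20.
    At 20: no left child.
    At 20: go right to 13.
      Visit 13.
      At 13: no left child.
      At 13: go right to 33.
        Visit 33.
        At 33: go left to 36.
          36 is a leaf — visit 36.
        At 33: no right child.
  At 10: go right to 22.
    Visit 22.
    At 22: go left to 12.
      Visit 12.
      At 12: no left child.
      At 12: go right to 39.
        39 is a leaf — visit 39.
    At 22: go right to 23.
      23 is a leaf — visit 23.
At 38: no right child.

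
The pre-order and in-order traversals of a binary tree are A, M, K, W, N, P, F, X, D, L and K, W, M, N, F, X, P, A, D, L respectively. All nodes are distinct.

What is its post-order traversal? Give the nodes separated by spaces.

The first element of pre-order is the root; it splits in-order into left and right subtrees.
Root A: left subtree has 7 nodes {K, W, M, N, F, X, P}, right has 2 {D, L}.
  Root M: left subtree has 2 nodes {K, W}, right has 4 {N, F, X, P}.
    Root K: left subtree has 0 nodes { }, right has 1 {W}.
    Root N: left subtree has 0 nodes { }, right has 3 {F, X, P}.
      Root P: left subtree has 2 nodes {F, X}, right has 0 { }.
        Root F: left subtree has 0 nodes { }, right has 1 {X}.
  Root D: left subtree has 0 nodes { }, right has 1 {L}.

W K X F P N M L D A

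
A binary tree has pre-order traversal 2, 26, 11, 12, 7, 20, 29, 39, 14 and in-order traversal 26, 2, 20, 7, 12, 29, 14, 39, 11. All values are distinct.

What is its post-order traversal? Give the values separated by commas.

26, 20, 7, 14, 39, 29, 12, 11, 2

The first element of pre-order is the root; it splits in-order into left and right subtrees.
Root 2: left subtree has 1 node {26}, right has 7 {20, 7, 12, 29, 14, 39, 11}.
  Root 11: left subtree has 6 nodes {20, 7, 12, 29, 14, 39}, right has 0 { }.
    Root 12: left subtree has 2 nodes {20, 7}, right has 3 {29, 14, 39}.
      Root 7: left subtree has 1 node {20}, right has 0 { }.
      Root 29: left subtree has 0 nodes { }, right has 2 {14, 39}.
        Root 39: left subtree has 1 node {14}, right has 0 { }.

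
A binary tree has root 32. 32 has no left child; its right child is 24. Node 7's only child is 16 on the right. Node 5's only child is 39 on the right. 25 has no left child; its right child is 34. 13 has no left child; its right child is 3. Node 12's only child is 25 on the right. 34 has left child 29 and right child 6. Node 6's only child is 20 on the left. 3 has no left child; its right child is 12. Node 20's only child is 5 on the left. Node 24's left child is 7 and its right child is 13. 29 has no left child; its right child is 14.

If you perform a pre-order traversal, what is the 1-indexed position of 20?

Pre-order visits the node, then its left subtree, then its right subtree.
Visit 32.
At 32: no left child.
At 32: go right to 24.
  Visit 24.
  At 24: go left to 7.
    Visit 7.
    At 7: no left child.
    At 7: go right to 16.
      16 is a leaf — visit 16.
  At 24: go right to 13.
    Visit 13.
    At 13: no left child.
    At 13: go right to 3.
      Visit 3.
      At 3: no left child.
      At 3: go right to 12.
        Visit 12.
        At 12: no left child.
        At 12: go right to 25.
          Visit 25.
          At 25: no left child.
          At 25: go right to 34.
            Visit 34.
            At 34: go left to 29.
              Visit 29.
              At 29: no left child.
              At 29: go right to 14.
                14 is a leaf — visit 14.
            At 34: go right to 6.
              Visit 6.
              At 6: go left to 20.
                Visit 20.
                At 20: go left to 5.
                  Visit 5.
                  At 5: no left child.
                  At 5: go right to 39.
                    39 is a leaf — visit 39.
                At 20: no right child.
              At 6: no right child.
Full pre-order sequence: 32, 24, 7, 16, 13, 3, 12, 25, 34, 29, 14, 6, 20, 5, 39.

13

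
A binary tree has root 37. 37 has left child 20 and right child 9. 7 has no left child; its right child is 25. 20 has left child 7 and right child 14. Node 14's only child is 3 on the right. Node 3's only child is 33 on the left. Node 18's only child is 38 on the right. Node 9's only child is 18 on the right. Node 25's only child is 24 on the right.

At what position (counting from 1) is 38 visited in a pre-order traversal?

Pre-order visits the node, then its left subtree, then its right subtree.
Visit 37.
At 37: go left to 20.
  Visit 20.
  At 20: go left to 7.
    Visit 7.
    At 7: no left child.
    At 7: go right to 25.
      Visit 25.
      At 25: no left child.
      At 25: go right to 24.
        24 is a leaf — visit 24.
  At 20: go right to 14.
    Visit 14.
    At 14: no left child.
    At 14: go right to 3.
      Visit 3.
      At 3: go left to 33.
        33 is a leaf — visit 33.
      At 3: no right child.
At 37: go right to 9.
  Visit 9.
  At 9: no left child.
  At 9: go right to 18.
    Visit 18.
    At 18: no left child.
    At 18: go right to 38.
      38 is a leaf — visit 38.
Full pre-order sequence: 37, 20, 7, 25, 24, 14, 3, 33, 9, 18, 38.

11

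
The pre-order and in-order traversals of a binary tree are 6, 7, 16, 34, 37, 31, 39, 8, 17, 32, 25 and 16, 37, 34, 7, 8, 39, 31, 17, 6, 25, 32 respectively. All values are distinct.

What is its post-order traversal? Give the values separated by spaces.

The first element of pre-order is the root; it splits in-order into left and right subtrees.
Root 6: left subtree has 8 nodes {16, 37, 34, 7, 8, 39, 31, 17}, right has 2 {25, 32}.
  Root 7: left subtree has 3 nodes {16, 37, 34}, right has 4 {8, 39, 31, 17}.
    Root 16: left subtree has 0 nodes { }, right has 2 {37, 34}.
      Root 34: left subtree has 1 node {37}, right has 0 { }.
    Root 31: left subtree has 2 nodes {8, 39}, right has 1 {17}.
      Root 39: left subtree has 1 node {8}, right has 0 { }.
  Root 32: left subtree has 1 node {25}, right has 0 { }.

37 34 16 8 39 17 31 7 25 32 6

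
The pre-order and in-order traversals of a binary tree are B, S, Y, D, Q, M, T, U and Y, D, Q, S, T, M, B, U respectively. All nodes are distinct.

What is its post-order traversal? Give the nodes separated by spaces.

The first element of pre-order is the root; it splits in-order into left and right subtrees.
Root B: left subtree has 6 nodes {Y, D, Q, S, T, M}, right has 1 {U}.
  Root S: left subtree has 3 nodes {Y, D, Q}, right has 2 {T, M}.
    Root Y: left subtree has 0 nodes { }, right has 2 {D, Q}.
      Root D: left subtree has 0 nodes { }, right has 1 {Q}.
    Root M: left subtree has 1 node {T}, right has 0 { }.

Q D Y T M S U B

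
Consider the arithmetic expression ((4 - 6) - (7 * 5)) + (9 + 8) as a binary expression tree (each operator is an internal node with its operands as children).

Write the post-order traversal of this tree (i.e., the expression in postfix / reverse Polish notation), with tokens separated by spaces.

4 6 - 7 5 * - 9 8 + +

Post-order on an expression tree gives postfix notation: for each operator, emit left operand, right operand, then the operator.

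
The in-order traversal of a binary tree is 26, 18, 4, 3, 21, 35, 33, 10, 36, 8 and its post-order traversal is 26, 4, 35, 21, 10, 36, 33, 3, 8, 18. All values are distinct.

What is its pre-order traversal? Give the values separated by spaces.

The last element of post-order is the root; it splits in-order into left and right subtrees.
Root 18: left subtree has 1 node {26}, right has 8 {4, 3, 21, 35, 33, 10, 36, 8}.
  Root 8: left subtree has 7 nodes {4, 3, 21, 35, 33, 10, 36}, right has 0 { }.
    Root 3: left subtree has 1 node {4}, right has 5 {21, 35, 33, 10, 36}.
      Root 33: left subtree has 2 nodes {21, 35}, right has 2 {10, 36}.
        Root 21: left subtree has 0 nodes { }, right has 1 {35}.
        Root 36: left subtree has 1 node {10}, right has 0 { }.

18 26 8 3 4 33 21 35 36 10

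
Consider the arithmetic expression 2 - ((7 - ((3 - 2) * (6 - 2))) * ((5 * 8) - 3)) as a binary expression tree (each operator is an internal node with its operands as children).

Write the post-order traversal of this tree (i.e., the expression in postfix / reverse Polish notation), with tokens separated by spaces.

2 7 3 2 - 6 2 - * - 5 8 * 3 - * -

Post-order on an expression tree gives postfix notation: for each operator, emit left operand, right operand, then the operator.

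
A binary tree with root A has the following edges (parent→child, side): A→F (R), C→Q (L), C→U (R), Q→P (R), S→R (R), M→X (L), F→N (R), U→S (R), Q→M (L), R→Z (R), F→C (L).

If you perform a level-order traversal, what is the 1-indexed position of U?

Level-order visits nodes level by level from the root, left to right within each level.
Level 0: A
Level 1: F
Level 2: C, N
Level 3: Q, U
Level 4: M, P, S
Level 5: X, R
Level 6: Z
Full level-order sequence: A, F, C, N, Q, U, M, P, S, X, R, Z.

6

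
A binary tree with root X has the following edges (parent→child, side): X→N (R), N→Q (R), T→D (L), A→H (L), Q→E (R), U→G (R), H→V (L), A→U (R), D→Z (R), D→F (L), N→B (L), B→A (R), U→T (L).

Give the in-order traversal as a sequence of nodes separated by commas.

In-order visits the left subtree, then the node, then the right subtree.
At X: no left child.
Visit X.
At X: go right to N.
  At N: go left to B.
    At B: no left child.
    Visit B.
    At B: go right to A.
      At A: go left to H.
        At H: go left to V.
          V is a leaf — visit V.
        Visit H.
        At H: no right child.
      Visit A.
      At A: go right to U.
        At U: go left to T.
          At T: go left to D.
            At D: go left to F.
              F is a leaf — visit F.
            Visit D.
            At D: go right to Z.
              Z is a leaf — visit Z.
          Visit T.
          At T: no right child.
        Visit U.
        At U: go right to G.
          G is a leaf — visit G.
  Visit N.
  At N: go right to Q.
    At Q: no left child.
    Visit Q.
    At Q: go right to E.
      E is a leaf — visit E.

X, B, V, H, A, F, D, Z, T, U, G, N, Q, E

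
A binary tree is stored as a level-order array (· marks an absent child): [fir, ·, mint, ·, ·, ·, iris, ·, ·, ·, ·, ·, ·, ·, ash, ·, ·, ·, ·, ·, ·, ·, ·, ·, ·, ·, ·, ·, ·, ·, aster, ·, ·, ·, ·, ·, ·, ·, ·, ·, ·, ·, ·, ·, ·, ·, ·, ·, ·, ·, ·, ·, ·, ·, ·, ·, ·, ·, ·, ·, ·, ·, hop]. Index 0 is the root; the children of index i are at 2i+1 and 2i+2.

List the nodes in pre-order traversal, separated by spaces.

Pre-order visits the node, then its left subtree, then its right subtree.
Visit fir.
At fir: no left child.
At fir: go right to mint.
  Visit mint.
  At mint: no left child.
  At mint: go right to iris.
    Visit iris.
    At iris: no left child.
    At iris: go right to ash.
      Visit ash.
      At ash: no left child.
      At ash: go right to aster.
        Visit aster.
        At aster: no left child.
        At aster: go right to hop.
          hop is a leaf — visit hop.

fir mint iris ash aster hop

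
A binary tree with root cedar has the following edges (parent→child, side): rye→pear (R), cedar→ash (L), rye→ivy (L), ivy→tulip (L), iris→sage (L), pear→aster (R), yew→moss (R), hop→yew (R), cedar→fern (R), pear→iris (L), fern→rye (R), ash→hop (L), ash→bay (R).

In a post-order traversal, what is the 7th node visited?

Post-order visits the left subtree, then the right subtree, then the node.
At cedar: go left to ash.
  At ash: go left to hop.
    At hop: no left child.
    At hop: go right to yew.
      At yew: no left child.
      At yew: go right to moss.
        moss is a leaf — visit moss.
      Visit yew.
    Visit hop.
  At ash: go right to bay.
    bay is a leaf — visit bay.
  Visit ash.
At cedar: go right to fern.
  At fern: no left child.
  At fern: go right to rye.
    At rye: go left to ivy.
      At ivy: go left to tulip.
        tulip is a leaf — visit tulip.
      At ivy: no right child.
      Visit ivy.
    At rye: go right to pear.
      At pear: go left to iris.
        At iris: go left to sage.
          sage is a leaf — visit sage.
        At iris: no right child.
        Visit iris.
      At pear: go right to aster.
        aster is a leaf — visit aster.
      Visit pear.
    Visit rye.
  Visit fern.
Visit cedar.
Full post-order sequence: moss, yew, hop, bay, ash, tulip, ivy, sage, iris, aster, pear, rye, fern, cedar.

ivy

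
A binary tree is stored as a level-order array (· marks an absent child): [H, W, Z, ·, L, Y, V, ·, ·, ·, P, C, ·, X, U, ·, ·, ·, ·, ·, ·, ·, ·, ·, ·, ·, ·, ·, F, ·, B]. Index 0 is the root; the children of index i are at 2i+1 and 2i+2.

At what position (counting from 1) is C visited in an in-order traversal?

In-order visits the left subtree, then the node, then the right subtree.
At H: go left to W.
  At W: no left child.
  Visit W.
  At W: go right to L.
    At L: no left child.
    Visit L.
    At L: go right to P.
      P is a leaf — visit P.
Visit H.
At H: go right to Z.
  At Z: go left to Y.
    At Y: go left to C.
      C is a leaf — visit C.
    Visit Y.
    At Y: no right child.
  Visit Z.
  At Z: go right to V.
    At V: go left to X.
      At X: no left child.
      Visit X.
      At X: go right to F.
        F is a leaf — visit F.
    Visit V.
    At V: go right to U.
      At U: no left child.
      Visit U.
      At U: go right to B.
        B is a leaf — visit B.
Full in-order sequence: W, L, P, H, C, Y, Z, X, F, V, U, B.

5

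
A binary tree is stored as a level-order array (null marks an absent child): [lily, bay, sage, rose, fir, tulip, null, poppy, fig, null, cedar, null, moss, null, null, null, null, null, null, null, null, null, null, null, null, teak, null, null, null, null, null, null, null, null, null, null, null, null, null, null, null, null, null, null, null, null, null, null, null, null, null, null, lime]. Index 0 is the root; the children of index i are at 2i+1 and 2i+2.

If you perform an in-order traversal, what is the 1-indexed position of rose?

In-order visits the left subtree, then the node, then the right subtree.
At lily: go left to bay.
  At bay: go left to rose.
    At rose: go left to poppy.
      poppy is a leaf — visit poppy.
    Visit rose.
    At rose: go right to fig.
      fig is a leaf — visit fig.
  Visit bay.
  At bay: go right to fir.
    At fir: no left child.
    Visit fir.
    At fir: go right to cedar.
      cedar is a leaf — visit cedar.
Visit lily.
At lily: go right to sage.
  At sage: go left to tulip.
    At tulip: no left child.
    Visit tulip.
    At tulip: go right to moss.
      At moss: go left to teak.
        At teak: no left child.
        Visit teak.
        At teak: go right to lime.
          lime is a leaf — visit lime.
      Visit moss.
      At moss: no right child.
  Visit sage.
  At sage: no right child.
Full in-order sequence: poppy, rose, fig, bay, fir, cedar, lily, tulip, teak, lime, moss, sage.

2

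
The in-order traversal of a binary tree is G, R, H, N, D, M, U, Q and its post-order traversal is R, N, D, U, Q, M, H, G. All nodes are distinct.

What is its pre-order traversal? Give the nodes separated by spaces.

G H R M D N Q U

The last element of post-order is the root; it splits in-order into left and right subtrees.
Root G: left subtree has 0 nodes { }, right has 7 {R, H, N, D, M, U, Q}.
  Root H: left subtree has 1 node {R}, right has 5 {N, D, M, U, Q}.
    Root M: left subtree has 2 nodes {N, D}, right has 2 {U, Q}.
      Root D: left subtree has 1 node {N}, right has 0 { }.
      Root Q: left subtree has 1 node {U}, right has 0 { }.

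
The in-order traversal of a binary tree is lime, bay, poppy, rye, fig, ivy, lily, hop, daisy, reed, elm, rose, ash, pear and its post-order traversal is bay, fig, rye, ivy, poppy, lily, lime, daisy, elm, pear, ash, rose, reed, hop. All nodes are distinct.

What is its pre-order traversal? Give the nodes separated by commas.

hop, lime, lily, poppy, bay, ivy, rye, fig, reed, daisy, rose, elm, ash, pear

The last element of post-order is the root; it splits in-order into left and right subtrees.
Root hop: left subtree has 7 nodes {lime, bay, poppy, rye, fig, ivy, lily}, right has 6 {daisy, reed, elm, rose, ash, pear}.
  Root lime: left subtree has 0 nodes { }, right has 6 {bay, poppy, rye, fig, ivy, lily}.
    Root lily: left subtree has 5 nodes {bay, poppy, rye, fig, ivy}, right has 0 { }.
      Root poppy: left subtree has 1 node {bay}, right has 3 {rye, fig, ivy}.
        Root ivy: left subtree has 2 nodes {rye, fig}, right has 0 { }.
          Root rye: left subtree has 0 nodes { }, right has 1 {fig}.
  Root reed: left subtree has 1 node {daisy}, right has 4 {elm, rose, ash, pear}.
    Root rose: left subtree has 1 node {elm}, right has 2 {ash, pear}.
      Root ash: left subtree has 0 nodes { }, right has 1 {pear}.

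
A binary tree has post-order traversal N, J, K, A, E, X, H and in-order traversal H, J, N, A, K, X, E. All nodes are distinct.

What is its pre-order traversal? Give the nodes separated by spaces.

H X A J N K E

The last element of post-order is the root; it splits in-order into left and right subtrees.
Root H: left subtree has 0 nodes { }, right has 6 {J, N, A, K, X, E}.
  Root X: left subtree has 4 nodes {J, N, A, K}, right has 1 {E}.
    Root A: left subtree has 2 nodes {J, N}, right has 1 {K}.
      Root J: left subtree has 0 nodes { }, right has 1 {N}.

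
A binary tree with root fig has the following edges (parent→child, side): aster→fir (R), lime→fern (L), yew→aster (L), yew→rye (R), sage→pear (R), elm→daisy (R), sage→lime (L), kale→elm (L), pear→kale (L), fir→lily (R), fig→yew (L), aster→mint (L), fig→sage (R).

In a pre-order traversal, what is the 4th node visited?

mint

Pre-order visits the node, then its left subtree, then its right subtree.
Visit fig.
At fig: go left to yew.
  Visit yew.
  At yew: go left to aster.
    Visit aster.
    At aster: go left to mint.
      mint is a leaf — visit mint.
    At aster: go right to fir.
      Visit fir.
      At fir: no left child.
      At fir: go right to lily.
        lily is a leaf — visit lily.
  At yew: go right to rye.
    rye is a leaf — visit rye.
At fig: go right to sage.
  Visit sage.
  At sage: go left to lime.
    Visit lime.
    At lime: go left to fern.
      fern is a leaf — visit fern.
    At lime: no right child.
  At sage: go right to pear.
    Visit pear.
    At pear: go left to kale.
      Visit kale.
      At kale: go left to elm.
        Visit elm.
        At elm: no left child.
        At elm: go right to daisy.
          daisy is a leaf — visit daisy.
      At kale: no right child.
    At pear: no right child.
Full pre-order sequence: fig, yew, aster, mint, fir, lily, rye, sage, lime, fern, pear, kale, elm, daisy.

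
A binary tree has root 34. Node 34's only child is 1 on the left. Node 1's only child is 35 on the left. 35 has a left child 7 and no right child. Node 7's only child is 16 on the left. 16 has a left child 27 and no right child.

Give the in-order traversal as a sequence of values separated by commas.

27, 16, 7, 35, 1, 34

In-order visits the left subtree, then the node, then the right subtree.
At 34: go left to 1.
  At 1: go left to 35.
    At 35: go left to 7.
      At 7: go left to 16.
        At 16: go left to 27.
          27 is a leaf — visit 27.
        Visit 16.
        At 16: no right child.
      Visit 7.
      At 7: no right child.
    Visit 35.
    At 35: no right child.
  Visit 1.
  At 1: no right child.
Visit 34.
At 34: no right child.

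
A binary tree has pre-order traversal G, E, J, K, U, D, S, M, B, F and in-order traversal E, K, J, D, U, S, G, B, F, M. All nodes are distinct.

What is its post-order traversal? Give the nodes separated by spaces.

K D S U J E F B M G

The first element of pre-order is the root; it splits in-order into left and right subtrees.
Root G: left subtree has 6 nodes {E, K, J, D, U, S}, right has 3 {B, F, M}.
  Root E: left subtree has 0 nodes { }, right has 5 {K, J, D, U, S}.
    Root J: left subtree has 1 node {K}, right has 3 {D, U, S}.
      Root U: left subtree has 1 node {D}, right has 1 {S}.
  Root M: left subtree has 2 nodes {B, F}, right has 0 { }.
    Root B: left subtree has 0 nodes { }, right has 1 {F}.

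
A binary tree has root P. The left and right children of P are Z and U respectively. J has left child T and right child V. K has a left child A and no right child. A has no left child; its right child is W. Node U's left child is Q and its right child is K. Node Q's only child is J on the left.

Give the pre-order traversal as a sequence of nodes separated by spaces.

P Z U Q J T V K A W

Pre-order visits the node, then its left subtree, then its right subtree.
Visit P.
At P: go left to Z.
  Z is a leaf — visit Z.
At P: go right to U.
  Visit U.
  At U: go left to Q.
    Visit Q.
    At Q: go left to J.
      Visit J.
      At J: go left to T.
        T is a leaf — visit T.
      At J: go right to V.
        V is a leaf — visit V.
    At Q: no right child.
  At U: go right to K.
    Visit K.
    At K: go left to A.
      Visit A.
      At A: no left child.
      At A: go right to W.
        W is a leaf — visit W.
    At K: no right child.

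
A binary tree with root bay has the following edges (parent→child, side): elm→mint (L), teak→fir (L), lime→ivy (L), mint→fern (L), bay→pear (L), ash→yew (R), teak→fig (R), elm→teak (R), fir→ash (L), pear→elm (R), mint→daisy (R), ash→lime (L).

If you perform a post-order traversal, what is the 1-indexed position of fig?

Post-order visits the left subtree, then the right subtree, then the node.
At bay: go left to pear.
  At pear: no left child.
  At pear: go right to elm.
    At elm: go left to mint.
      At mint: go left to fern.
        fern is a leaf — visit fern.
      At mint: go right to daisy.
        daisy is a leaf — visit daisy.
      Visit mint.
    At elm: go right to teak.
      At teak: go left to fir.
        At fir: go left to ash.
          At ash: go left to lime.
            At lime: go left to ivy.
              ivy is a leaf — visit ivy.
            At lime: no right child.
            Visit lime.
          At ash: go right to yew.
            yew is a leaf — visit yew.
          Visit ash.
        At fir: no right child.
        Visit fir.
      At teak: go right to fig.
        fig is a leaf — visit fig.
      Visit teak.
    Visit elm.
  Visit pear.
At bay: no right child.
Visit bay.
Full post-order sequence: fern, daisy, mint, ivy, lime, yew, ash, fir, fig, teak, elm, pear, bay.

9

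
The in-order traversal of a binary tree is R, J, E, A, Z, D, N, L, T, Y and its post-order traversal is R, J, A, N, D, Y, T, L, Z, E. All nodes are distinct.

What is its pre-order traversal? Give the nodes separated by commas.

The last element of post-order is the root; it splits in-order into left and right subtrees.
Root E: left subtree has 2 nodes {R, J}, right has 7 {A, Z, D, N, L, T, Y}.
  Root J: left subtree has 1 node {R}, right has 0 { }.
  Root Z: left subtree has 1 node {A}, right has 5 {D, N, L, T, Y}.
    Root L: left subtree has 2 nodes {D, N}, right has 2 {T, Y}.
      Root D: left subtree has 0 nodes { }, right has 1 {N}.
      Root T: left subtree has 0 nodes { }, right has 1 {Y}.

E, J, R, Z, A, L, D, N, T, Y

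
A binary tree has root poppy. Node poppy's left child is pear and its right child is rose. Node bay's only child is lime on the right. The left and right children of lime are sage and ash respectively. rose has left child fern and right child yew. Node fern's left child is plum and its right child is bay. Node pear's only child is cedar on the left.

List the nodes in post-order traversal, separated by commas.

Post-order visits the left subtree, then the right subtree, then the node.
At poppy: go left to pear.
  At pear: go left to cedar.
    cedar is a leaf — visit cedar.
  At pear: no right child.
  Visit pear.
At poppy: go right to rose.
  At rose: go left to fern.
    At fern: go left to plum.
      plum is a leaf — visit plum.
    At fern: go right to bay.
      At bay: no left child.
      At bay: go right to lime.
        At lime: go left to sage.
          sage is a leaf — visit sage.
        At lime: go right to ash.
          ash is a leaf — visit ash.
        Visit lime.
      Visit bay.
    Visit fern.
  At rose: go right to yew.
    yew is a leaf — visit yew.
  Visit rose.
Visit poppy.

cedar, pear, plum, sage, ash, lime, bay, fern, yew, rose, poppy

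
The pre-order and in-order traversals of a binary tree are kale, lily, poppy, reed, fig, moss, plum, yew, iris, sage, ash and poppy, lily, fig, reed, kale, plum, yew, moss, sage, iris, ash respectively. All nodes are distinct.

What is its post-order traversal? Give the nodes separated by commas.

The first element of pre-order is the root; it splits in-order into left and right subtrees.
Root kale: left subtree has 4 nodes {poppy, lily, fig, reed}, right has 6 {plum, yew, moss, sage, iris, ash}.
  Root lily: left subtree has 1 node {poppy}, right has 2 {fig, reed}.
    Root reed: left subtree has 1 node {fig}, right has 0 { }.
  Root moss: left subtree has 2 nodes {plum, yew}, right has 3 {sage, iris, ash}.
    Root plum: left subtree has 0 nodes { }, right has 1 {yew}.
    Root iris: left subtree has 1 node {sage}, right has 1 {ash}.

poppy, fig, reed, lily, yew, plum, sage, ash, iris, moss, kale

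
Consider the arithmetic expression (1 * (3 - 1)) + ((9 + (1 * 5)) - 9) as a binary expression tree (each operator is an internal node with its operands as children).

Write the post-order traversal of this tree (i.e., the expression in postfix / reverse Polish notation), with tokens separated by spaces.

1 3 1 - * 9 1 5 * + 9 - +

Post-order on an expression tree gives postfix notation: for each operator, emit left operand, right operand, then the operator.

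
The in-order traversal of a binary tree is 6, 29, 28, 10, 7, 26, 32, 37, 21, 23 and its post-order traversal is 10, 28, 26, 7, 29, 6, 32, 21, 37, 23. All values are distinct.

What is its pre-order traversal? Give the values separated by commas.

The last element of post-order is the root; it splits in-order into left and right subtrees.
Root 23: left subtree has 9 nodes {6, 29, 28, 10, 7, 26, 32, 37, 21}, right has 0 { }.
  Root 37: left subtree has 7 nodes {6, 29, 28, 10, 7, 26, 32}, right has 1 {21}.
    Root 32: left subtree has 6 nodes {6, 29, 28, 10, 7, 26}, right has 0 { }.
      Root 6: left subtree has 0 nodes { }, right has 5 {29, 28, 10, 7, 26}.
        Root 29: left subtree has 0 nodes { }, right has 4 {28, 10, 7, 26}.
          Root 7: left subtree has 2 nodes {28, 10}, right has 1 {26}.
            Root 28: left subtree has 0 nodes { }, right has 1 {10}.

23, 37, 32, 6, 29, 7, 28, 10, 26, 21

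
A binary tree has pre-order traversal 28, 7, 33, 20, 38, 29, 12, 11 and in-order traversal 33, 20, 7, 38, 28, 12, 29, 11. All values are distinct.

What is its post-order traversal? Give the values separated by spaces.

20 33 38 7 12 11 29 28

The first element of pre-order is the root; it splits in-order into left and right subtrees.
Root 28: left subtree has 4 nodes {33, 20, 7, 38}, right has 3 {12, 29, 11}.
  Root 7: left subtree has 2 nodes {33, 20}, right has 1 {38}.
    Root 33: left subtree has 0 nodes { }, right has 1 {20}.
  Root 29: left subtree has 1 node {12}, right has 1 {11}.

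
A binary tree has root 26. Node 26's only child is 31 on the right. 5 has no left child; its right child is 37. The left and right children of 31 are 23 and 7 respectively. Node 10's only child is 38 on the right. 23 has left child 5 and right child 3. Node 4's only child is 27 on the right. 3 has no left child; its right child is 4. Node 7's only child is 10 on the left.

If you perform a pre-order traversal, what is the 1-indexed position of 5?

4

Pre-order visits the node, then its left subtree, then its right subtree.
Visit 26.
At 26: no left child.
At 26: go right to 31.
  Visit 31.
  At 31: go left to 23.
    Visit 23.
    At 23: go left to 5.
      Visit 5.
      At 5: no left child.
      At 5: go right to 37.
        37 is a leaf — visit 37.
    At 23: go right to 3.
      Visit 3.
      At 3: no left child.
      At 3: go right to 4.
        Visit 4.
        At 4: no left child.
        At 4: go right to 27.
          27 is a leaf — visit 27.
  At 31: go right to 7.
    Visit 7.
    At 7: go left to 10.
      Visit 10.
      At 10: no left child.
      At 10: go right to 38.
        38 is a leaf — visit 38.
    At 7: no right child.
Full pre-order sequence: 26, 31, 23, 5, 37, 3, 4, 27, 7, 10, 38.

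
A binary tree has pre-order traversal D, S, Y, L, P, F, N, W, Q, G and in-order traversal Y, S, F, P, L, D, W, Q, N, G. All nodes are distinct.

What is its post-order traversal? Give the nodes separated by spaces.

The first element of pre-order is the root; it splits in-order into left and right subtrees.
Root D: left subtree has 5 nodes {Y, S, F, P, L}, right has 4 {W, Q, N, G}.
  Root S: left subtree has 1 node {Y}, right has 3 {F, P, L}.
    Root L: left subtree has 2 nodes {F, P}, right has 0 { }.
      Root P: left subtree has 1 node {F}, right has 0 { }.
  Root N: left subtree has 2 nodes {W, Q}, right has 1 {G}.
    Root W: left subtree has 0 nodes { }, right has 1 {Q}.

Y F P L S Q W G N D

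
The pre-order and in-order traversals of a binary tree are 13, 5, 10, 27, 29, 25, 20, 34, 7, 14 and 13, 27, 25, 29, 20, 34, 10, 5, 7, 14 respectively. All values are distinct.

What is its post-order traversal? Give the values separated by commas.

The first element of pre-order is the root; it splits in-order into left and right subtrees.
Root 13: left subtree has 0 nodes { }, right has 9 {27, 25, 29, 20, 34, 10, 5, 7, 14}.
  Root 5: left subtree has 6 nodes {27, 25, 29, 20, 34, 10}, right has 2 {7, 14}.
    Root 10: left subtree has 5 nodes {27, 25, 29, 20, 34}, right has 0 { }.
      Root 27: left subtree has 0 nodes { }, right has 4 {25, 29, 20, 34}.
        Root 29: left subtree has 1 node {25}, right has 2 {20, 34}.
          Root 20: left subtree has 0 nodes { }, right has 1 {34}.
    Root 7: left subtree has 0 nodes { }, right has 1 {14}.

25, 34, 20, 29, 27, 10, 14, 7, 5, 13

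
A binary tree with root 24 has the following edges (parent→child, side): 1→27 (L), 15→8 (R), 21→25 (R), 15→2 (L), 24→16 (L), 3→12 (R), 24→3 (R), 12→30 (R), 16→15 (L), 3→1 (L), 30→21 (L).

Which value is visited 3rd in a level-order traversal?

3

Level-order visits nodes level by level from the root, left to right within each level.
Level 0: 24
Level 1: 16, 3
Level 2: 15, 1, 12
Level 3: 2, 8, 27, 30
Level 4: 21
Level 5: 25
Full level-order sequence: 24, 16, 3, 15, 1, 12, 2, 8, 27, 30, 21, 25.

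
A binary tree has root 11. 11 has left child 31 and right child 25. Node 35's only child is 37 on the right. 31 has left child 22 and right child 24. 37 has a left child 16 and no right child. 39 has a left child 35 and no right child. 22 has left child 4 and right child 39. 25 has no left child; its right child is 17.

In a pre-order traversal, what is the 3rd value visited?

22

Pre-order visits the node, then its left subtree, then its right subtree.
Visit 11.
At 11: go left to 31.
  Visit 31.
  At 31: go left to 22.
    Visit 22.
    At 22: go left to 4.
      4 is a leaf — visit 4.
    At 22: go right to 39.
      Visit 39.
      At 39: go left to 35.
        Visit 35.
        At 35: no left child.
        At 35: go right to 37.
          Visit 37.
          At 37: go left to 16.
            16 is a leaf — visit 16.
          At 37: no right child.
      At 39: no right child.
  At 31: go right to 24.
    24 is a leaf — visit 24.
At 11: go right to 25.
  Visit 25.
  At 25: no left child.
  At 25: go right to 17.
    17 is a leaf — visit 17.
Full pre-order sequence: 11, 31, 22, 4, 39, 35, 37, 16, 24, 25, 17.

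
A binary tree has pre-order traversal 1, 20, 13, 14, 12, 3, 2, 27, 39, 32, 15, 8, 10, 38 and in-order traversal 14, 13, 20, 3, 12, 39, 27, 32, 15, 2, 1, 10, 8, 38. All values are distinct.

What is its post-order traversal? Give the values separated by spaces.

14 13 3 39 15 32 27 2 12 20 10 38 8 1

The first element of pre-order is the root; it splits in-order into left and right subtrees.
Root 1: left subtree has 10 nodes {14, 13, 20, 3, 12, 39, 27, 32, 15, 2}, right has 3 {10, 8, 38}.
  Root 20: left subtree has 2 nodes {14, 13}, right has 7 {3, 12, 39, 27, 32, 15, 2}.
    Root 13: left subtree has 1 node {14}, right has 0 { }.
    Root 12: left subtree has 1 node {3}, right has 5 {39, 27, 32, 15, 2}.
      Root 2: left subtree has 4 nodes {39, 27, 32, 15}, right has 0 { }.
        Root 27: left subtree has 1 node {39}, right has 2 {32, 15}.
          Root 32: left subtree has 0 nodes { }, right has 1 {15}.
  Root 8: left subtree has 1 node {10}, right has 1 {38}.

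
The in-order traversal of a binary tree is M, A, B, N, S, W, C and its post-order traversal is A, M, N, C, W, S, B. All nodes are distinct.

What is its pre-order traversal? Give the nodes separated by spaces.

The last element of post-order is the root; it splits in-order into left and right subtrees.
Root B: left subtree has 2 nodes {M, A}, right has 4 {N, S, W, C}.
  Root M: left subtree has 0 nodes { }, right has 1 {A}.
  Root S: left subtree has 1 node {N}, right has 2 {W, C}.
    Root W: left subtree has 0 nodes { }, right has 1 {C}.

B M A S N W C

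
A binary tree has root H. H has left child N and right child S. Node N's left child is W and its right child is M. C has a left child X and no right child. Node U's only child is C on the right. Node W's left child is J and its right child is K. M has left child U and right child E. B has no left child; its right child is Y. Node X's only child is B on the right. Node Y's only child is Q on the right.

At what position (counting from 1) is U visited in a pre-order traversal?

Pre-order visits the node, then its left subtree, then its right subtree.
Visit H.
At H: go left to N.
  Visit N.
  At N: go left to W.
    Visit W.
    At W: go left to J.
      J is a leaf — visit J.
    At W: go right to K.
      K is a leaf — visit K.
  At N: go right to M.
    Visit M.
    At M: go left to U.
      Visit U.
      At U: no left child.
      At U: go right to C.
        Visit C.
        At C: go left to X.
          Visit X.
          At X: no left child.
          At X: go right to B.
            Visit B.
            At B: no left child.
            At B: go right to Y.
              Visit Y.
              At Y: no left child.
              At Y: go right to Q.
                Q is a leaf — visit Q.
        At C: no right child.
    At M: go right to E.
      E is a leaf — visit E.
At H: go right to S.
  S is a leaf — visit S.
Full pre-order sequence: H, N, W, J, K, M, U, C, X, B, Y, Q, E, S.

7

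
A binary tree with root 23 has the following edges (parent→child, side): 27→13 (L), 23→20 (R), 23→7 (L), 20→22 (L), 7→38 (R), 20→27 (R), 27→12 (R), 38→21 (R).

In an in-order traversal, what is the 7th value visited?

In-order visits the left subtree, then the node, then the right subtree.
At 23: go left to 7.
  At 7: no left child.
  Visit 7.
  At 7: go right to 38.
    At 38: no left child.
    Visit 38.
    At 38: go right to 21.
      21 is a leaf — visit 21.
Visit 23.
At 23: go right to 20.
  At 20: go left to 22.
    22 is a leaf — visit 22.
  Visit 20.
  At 20: go right to 27.
    At 27: go left to 13.
      13 is a leaf — visit 13.
    Visit 27.
    At 27: go right to 12.
      12 is a leaf — visit 12.
Full in-order sequence: 7, 38, 21, 23, 22, 20, 13, 27, 12.

13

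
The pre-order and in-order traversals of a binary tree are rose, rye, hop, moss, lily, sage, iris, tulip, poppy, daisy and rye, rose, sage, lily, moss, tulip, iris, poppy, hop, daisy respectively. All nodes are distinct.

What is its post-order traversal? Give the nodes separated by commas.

rye, sage, lily, tulip, poppy, iris, moss, daisy, hop, rose

The first element of pre-order is the root; it splits in-order into left and right subtrees.
Root rose: left subtree has 1 node {rye}, right has 8 {sage, lily, moss, tulip, iris, poppy, hop, daisy}.
  Root hop: left subtree has 6 nodes {sage, lily, moss, tulip, iris, poppy}, right has 1 {daisy}.
    Root moss: left subtree has 2 nodes {sage, lily}, right has 3 {tulip, iris, poppy}.
      Root lily: left subtree has 1 node {sage}, right has 0 { }.
      Root iris: left subtree has 1 node {tulip}, right has 1 {poppy}.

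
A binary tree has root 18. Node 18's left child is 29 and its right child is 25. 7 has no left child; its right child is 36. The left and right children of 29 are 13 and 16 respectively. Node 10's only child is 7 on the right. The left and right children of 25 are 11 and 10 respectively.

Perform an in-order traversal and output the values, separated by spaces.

13 29 16 18 11 25 10 7 36

In-order visits the left subtree, then the node, then the right subtree.
At 18: go left to 29.
  At 29: go left to 13.
    13 is a leaf — visit 13.
  Visit 29.
  At 29: go right to 16.
    16 is a leaf — visit 16.
Visit 18.
At 18: go right to 25.
  At 25: go left to 11.
    11 is a leaf — visit 11.
  Visit 25.
  At 25: go right to 10.
    At 10: no left child.
    Visit 10.
    At 10: go right to 7.
      At 7: no left child.
      Visit 7.
      At 7: go right to 36.
        36 is a leaf — visit 36.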